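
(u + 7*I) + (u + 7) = 2*u + 7 + 7*I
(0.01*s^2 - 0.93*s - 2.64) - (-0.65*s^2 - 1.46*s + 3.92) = 0.66*s^2 + 0.53*s - 6.56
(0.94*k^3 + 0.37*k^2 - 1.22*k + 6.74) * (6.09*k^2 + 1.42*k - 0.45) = 5.7246*k^5 + 3.5881*k^4 - 7.3274*k^3 + 39.1477*k^2 + 10.1198*k - 3.033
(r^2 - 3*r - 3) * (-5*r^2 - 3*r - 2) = -5*r^4 + 12*r^3 + 22*r^2 + 15*r + 6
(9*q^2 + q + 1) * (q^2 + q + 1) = 9*q^4 + 10*q^3 + 11*q^2 + 2*q + 1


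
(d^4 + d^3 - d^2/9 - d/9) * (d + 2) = d^5 + 3*d^4 + 17*d^3/9 - d^2/3 - 2*d/9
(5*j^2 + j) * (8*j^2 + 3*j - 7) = 40*j^4 + 23*j^3 - 32*j^2 - 7*j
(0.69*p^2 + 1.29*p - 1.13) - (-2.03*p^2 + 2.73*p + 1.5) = 2.72*p^2 - 1.44*p - 2.63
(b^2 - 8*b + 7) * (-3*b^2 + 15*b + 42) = -3*b^4 + 39*b^3 - 99*b^2 - 231*b + 294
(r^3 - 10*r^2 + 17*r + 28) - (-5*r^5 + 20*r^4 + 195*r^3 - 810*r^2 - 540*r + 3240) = 5*r^5 - 20*r^4 - 194*r^3 + 800*r^2 + 557*r - 3212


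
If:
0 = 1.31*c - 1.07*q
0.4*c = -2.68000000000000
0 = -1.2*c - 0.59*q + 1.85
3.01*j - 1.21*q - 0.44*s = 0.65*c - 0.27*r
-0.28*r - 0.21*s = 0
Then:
No Solution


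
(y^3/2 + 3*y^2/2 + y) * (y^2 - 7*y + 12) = y^5/2 - 2*y^4 - 7*y^3/2 + 11*y^2 + 12*y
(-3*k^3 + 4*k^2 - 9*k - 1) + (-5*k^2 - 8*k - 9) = -3*k^3 - k^2 - 17*k - 10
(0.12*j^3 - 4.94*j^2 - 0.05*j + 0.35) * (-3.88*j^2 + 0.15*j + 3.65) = -0.4656*j^5 + 19.1852*j^4 - 0.109*j^3 - 19.3965*j^2 - 0.13*j + 1.2775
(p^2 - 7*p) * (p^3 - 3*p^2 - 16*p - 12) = p^5 - 10*p^4 + 5*p^3 + 100*p^2 + 84*p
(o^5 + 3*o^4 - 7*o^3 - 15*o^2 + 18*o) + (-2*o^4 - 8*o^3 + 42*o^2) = o^5 + o^4 - 15*o^3 + 27*o^2 + 18*o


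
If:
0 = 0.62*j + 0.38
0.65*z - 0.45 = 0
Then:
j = -0.61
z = 0.69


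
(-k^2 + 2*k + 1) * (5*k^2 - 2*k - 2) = -5*k^4 + 12*k^3 + 3*k^2 - 6*k - 2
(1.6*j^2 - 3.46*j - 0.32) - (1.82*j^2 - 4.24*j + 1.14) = -0.22*j^2 + 0.78*j - 1.46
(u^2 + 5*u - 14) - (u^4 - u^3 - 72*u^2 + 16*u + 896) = -u^4 + u^3 + 73*u^2 - 11*u - 910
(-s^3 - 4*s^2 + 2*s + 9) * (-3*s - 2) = 3*s^4 + 14*s^3 + 2*s^2 - 31*s - 18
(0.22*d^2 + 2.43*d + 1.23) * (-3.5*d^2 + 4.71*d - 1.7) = -0.77*d^4 - 7.4688*d^3 + 6.7663*d^2 + 1.6623*d - 2.091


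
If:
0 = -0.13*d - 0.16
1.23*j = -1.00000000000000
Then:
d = -1.23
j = -0.81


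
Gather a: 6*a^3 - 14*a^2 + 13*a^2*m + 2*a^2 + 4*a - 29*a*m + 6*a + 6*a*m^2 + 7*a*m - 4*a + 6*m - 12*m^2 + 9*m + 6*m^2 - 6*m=6*a^3 + a^2*(13*m - 12) + a*(6*m^2 - 22*m + 6) - 6*m^2 + 9*m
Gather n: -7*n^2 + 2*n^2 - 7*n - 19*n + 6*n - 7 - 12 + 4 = -5*n^2 - 20*n - 15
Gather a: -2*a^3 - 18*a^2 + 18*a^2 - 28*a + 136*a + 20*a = -2*a^3 + 128*a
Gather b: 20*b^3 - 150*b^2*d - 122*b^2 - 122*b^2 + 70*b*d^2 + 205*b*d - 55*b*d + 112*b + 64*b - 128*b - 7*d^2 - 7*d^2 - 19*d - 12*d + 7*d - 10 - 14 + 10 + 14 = 20*b^3 + b^2*(-150*d - 244) + b*(70*d^2 + 150*d + 48) - 14*d^2 - 24*d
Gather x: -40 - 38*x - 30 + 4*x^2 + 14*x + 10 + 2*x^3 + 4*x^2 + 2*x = 2*x^3 + 8*x^2 - 22*x - 60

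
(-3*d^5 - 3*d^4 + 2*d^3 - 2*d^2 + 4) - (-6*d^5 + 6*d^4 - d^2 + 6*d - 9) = 3*d^5 - 9*d^4 + 2*d^3 - d^2 - 6*d + 13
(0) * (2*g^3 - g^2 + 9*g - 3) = 0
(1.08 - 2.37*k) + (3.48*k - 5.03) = 1.11*k - 3.95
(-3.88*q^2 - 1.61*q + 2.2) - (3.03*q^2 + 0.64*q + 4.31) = -6.91*q^2 - 2.25*q - 2.11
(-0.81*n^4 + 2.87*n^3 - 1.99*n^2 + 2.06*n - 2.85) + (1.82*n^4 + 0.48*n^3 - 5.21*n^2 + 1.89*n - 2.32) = 1.01*n^4 + 3.35*n^3 - 7.2*n^2 + 3.95*n - 5.17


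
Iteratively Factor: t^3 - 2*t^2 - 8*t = (t + 2)*(t^2 - 4*t) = (t - 4)*(t + 2)*(t)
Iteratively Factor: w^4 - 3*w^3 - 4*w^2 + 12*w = (w)*(w^3 - 3*w^2 - 4*w + 12) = w*(w + 2)*(w^2 - 5*w + 6) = w*(w - 2)*(w + 2)*(w - 3)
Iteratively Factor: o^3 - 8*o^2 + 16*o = (o - 4)*(o^2 - 4*o) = (o - 4)^2*(o)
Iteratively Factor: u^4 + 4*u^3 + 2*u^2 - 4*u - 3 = (u + 1)*(u^3 + 3*u^2 - u - 3) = (u - 1)*(u + 1)*(u^2 + 4*u + 3) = (u - 1)*(u + 1)^2*(u + 3)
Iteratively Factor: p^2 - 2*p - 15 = (p + 3)*(p - 5)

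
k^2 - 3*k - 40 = (k - 8)*(k + 5)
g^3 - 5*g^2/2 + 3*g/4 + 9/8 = (g - 3/2)^2*(g + 1/2)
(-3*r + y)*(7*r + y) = -21*r^2 + 4*r*y + y^2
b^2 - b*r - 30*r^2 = (b - 6*r)*(b + 5*r)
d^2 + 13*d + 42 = (d + 6)*(d + 7)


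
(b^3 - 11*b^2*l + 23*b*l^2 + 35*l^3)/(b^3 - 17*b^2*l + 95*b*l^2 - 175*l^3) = (b + l)/(b - 5*l)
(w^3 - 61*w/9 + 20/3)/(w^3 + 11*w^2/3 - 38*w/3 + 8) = (w^2 + 4*w/3 - 5)/(w^2 + 5*w - 6)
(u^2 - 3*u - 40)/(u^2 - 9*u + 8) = (u + 5)/(u - 1)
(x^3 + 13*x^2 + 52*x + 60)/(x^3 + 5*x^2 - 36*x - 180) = (x + 2)/(x - 6)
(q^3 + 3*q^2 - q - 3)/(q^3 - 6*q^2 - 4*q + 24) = (q^3 + 3*q^2 - q - 3)/(q^3 - 6*q^2 - 4*q + 24)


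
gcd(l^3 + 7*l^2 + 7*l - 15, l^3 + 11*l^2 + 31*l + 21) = l + 3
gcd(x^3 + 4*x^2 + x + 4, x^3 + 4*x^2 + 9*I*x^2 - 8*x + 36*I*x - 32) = x^2 + x*(4 + I) + 4*I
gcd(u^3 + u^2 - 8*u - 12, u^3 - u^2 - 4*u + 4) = u + 2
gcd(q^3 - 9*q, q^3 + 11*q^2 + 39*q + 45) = q + 3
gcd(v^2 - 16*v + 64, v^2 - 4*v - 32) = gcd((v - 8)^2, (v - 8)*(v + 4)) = v - 8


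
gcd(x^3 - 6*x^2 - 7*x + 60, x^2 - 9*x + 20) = x^2 - 9*x + 20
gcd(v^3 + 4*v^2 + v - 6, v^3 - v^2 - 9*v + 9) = v^2 + 2*v - 3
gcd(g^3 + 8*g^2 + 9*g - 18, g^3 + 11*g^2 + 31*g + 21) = g + 3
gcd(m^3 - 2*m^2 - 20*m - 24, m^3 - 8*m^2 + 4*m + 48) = m^2 - 4*m - 12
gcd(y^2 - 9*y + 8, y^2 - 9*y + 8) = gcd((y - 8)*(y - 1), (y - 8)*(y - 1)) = y^2 - 9*y + 8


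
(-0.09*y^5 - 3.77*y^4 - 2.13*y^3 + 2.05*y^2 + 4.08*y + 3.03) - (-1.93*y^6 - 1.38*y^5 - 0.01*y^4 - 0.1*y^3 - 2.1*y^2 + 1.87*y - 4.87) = 1.93*y^6 + 1.29*y^5 - 3.76*y^4 - 2.03*y^3 + 4.15*y^2 + 2.21*y + 7.9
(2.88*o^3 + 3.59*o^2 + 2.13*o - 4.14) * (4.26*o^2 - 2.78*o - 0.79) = 12.2688*o^5 + 7.287*o^4 - 3.1816*o^3 - 26.3939*o^2 + 9.8265*o + 3.2706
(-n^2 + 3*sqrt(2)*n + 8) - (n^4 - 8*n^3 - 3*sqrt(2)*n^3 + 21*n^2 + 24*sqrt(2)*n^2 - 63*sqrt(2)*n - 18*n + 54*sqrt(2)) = -n^4 + 3*sqrt(2)*n^3 + 8*n^3 - 24*sqrt(2)*n^2 - 22*n^2 + 18*n + 66*sqrt(2)*n - 54*sqrt(2) + 8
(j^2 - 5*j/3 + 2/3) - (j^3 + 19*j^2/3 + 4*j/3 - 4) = -j^3 - 16*j^2/3 - 3*j + 14/3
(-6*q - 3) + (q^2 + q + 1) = q^2 - 5*q - 2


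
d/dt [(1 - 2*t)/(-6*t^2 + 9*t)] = (-4*t^2 + 4*t - 3)/(3*t^2*(4*t^2 - 12*t + 9))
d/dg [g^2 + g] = 2*g + 1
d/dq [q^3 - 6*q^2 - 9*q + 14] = 3*q^2 - 12*q - 9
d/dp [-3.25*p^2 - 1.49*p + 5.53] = -6.5*p - 1.49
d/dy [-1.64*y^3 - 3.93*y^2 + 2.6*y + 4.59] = -4.92*y^2 - 7.86*y + 2.6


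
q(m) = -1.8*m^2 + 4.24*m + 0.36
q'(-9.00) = 36.64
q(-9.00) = -183.60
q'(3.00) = -6.56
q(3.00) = -3.12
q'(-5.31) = 23.36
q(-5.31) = -72.91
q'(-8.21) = 33.80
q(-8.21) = -155.78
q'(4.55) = -12.14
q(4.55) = -17.61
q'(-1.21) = 8.60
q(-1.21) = -7.41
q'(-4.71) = 21.20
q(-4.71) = -59.54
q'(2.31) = -4.08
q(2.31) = 0.55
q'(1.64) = -1.66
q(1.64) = 2.47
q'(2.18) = -3.61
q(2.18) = 1.05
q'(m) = 4.24 - 3.6*m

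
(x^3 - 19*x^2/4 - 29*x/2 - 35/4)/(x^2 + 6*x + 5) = (4*x^2 - 23*x - 35)/(4*(x + 5))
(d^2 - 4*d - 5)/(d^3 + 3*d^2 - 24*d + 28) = (d^2 - 4*d - 5)/(d^3 + 3*d^2 - 24*d + 28)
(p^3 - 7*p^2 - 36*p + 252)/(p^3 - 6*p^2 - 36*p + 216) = (p - 7)/(p - 6)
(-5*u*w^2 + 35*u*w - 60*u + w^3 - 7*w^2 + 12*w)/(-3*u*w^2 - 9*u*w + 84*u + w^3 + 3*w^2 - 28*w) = (5*u*w - 15*u - w^2 + 3*w)/(3*u*w + 21*u - w^2 - 7*w)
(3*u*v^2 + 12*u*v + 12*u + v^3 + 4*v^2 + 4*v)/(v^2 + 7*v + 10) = (3*u*v + 6*u + v^2 + 2*v)/(v + 5)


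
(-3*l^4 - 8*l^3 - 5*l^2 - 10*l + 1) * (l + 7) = -3*l^5 - 29*l^4 - 61*l^3 - 45*l^2 - 69*l + 7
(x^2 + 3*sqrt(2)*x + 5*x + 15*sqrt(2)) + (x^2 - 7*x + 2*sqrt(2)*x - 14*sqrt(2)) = 2*x^2 - 2*x + 5*sqrt(2)*x + sqrt(2)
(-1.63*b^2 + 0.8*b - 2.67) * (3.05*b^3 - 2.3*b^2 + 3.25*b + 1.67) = -4.9715*b^5 + 6.189*b^4 - 15.281*b^3 + 6.0189*b^2 - 7.3415*b - 4.4589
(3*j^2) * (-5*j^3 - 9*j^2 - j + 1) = -15*j^5 - 27*j^4 - 3*j^3 + 3*j^2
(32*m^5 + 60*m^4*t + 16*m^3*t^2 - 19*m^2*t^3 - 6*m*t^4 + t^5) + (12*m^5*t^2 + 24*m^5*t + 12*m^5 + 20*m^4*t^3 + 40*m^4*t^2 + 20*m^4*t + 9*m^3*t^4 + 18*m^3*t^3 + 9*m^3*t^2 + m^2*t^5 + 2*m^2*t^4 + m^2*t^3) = 12*m^5*t^2 + 24*m^5*t + 44*m^5 + 20*m^4*t^3 + 40*m^4*t^2 + 80*m^4*t + 9*m^3*t^4 + 18*m^3*t^3 + 25*m^3*t^2 + m^2*t^5 + 2*m^2*t^4 - 18*m^2*t^3 - 6*m*t^4 + t^5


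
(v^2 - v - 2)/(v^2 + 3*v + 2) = (v - 2)/(v + 2)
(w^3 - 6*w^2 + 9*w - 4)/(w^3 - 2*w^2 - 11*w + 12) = (w - 1)/(w + 3)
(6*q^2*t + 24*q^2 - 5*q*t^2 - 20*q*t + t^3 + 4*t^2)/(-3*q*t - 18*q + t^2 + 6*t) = (-2*q*t - 8*q + t^2 + 4*t)/(t + 6)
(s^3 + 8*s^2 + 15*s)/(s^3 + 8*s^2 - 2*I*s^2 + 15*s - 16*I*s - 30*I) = s/(s - 2*I)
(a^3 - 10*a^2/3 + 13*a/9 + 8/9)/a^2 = a - 10/3 + 13/(9*a) + 8/(9*a^2)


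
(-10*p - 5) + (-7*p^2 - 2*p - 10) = -7*p^2 - 12*p - 15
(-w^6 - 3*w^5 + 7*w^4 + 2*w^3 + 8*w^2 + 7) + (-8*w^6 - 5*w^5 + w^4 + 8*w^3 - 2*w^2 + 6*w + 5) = -9*w^6 - 8*w^5 + 8*w^4 + 10*w^3 + 6*w^2 + 6*w + 12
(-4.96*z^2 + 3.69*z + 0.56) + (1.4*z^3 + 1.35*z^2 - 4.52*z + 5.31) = 1.4*z^3 - 3.61*z^2 - 0.83*z + 5.87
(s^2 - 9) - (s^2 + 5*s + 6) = -5*s - 15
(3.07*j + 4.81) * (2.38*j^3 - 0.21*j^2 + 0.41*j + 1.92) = 7.3066*j^4 + 10.8031*j^3 + 0.2486*j^2 + 7.8665*j + 9.2352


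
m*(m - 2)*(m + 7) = m^3 + 5*m^2 - 14*m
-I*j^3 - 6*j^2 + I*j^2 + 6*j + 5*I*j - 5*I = (j - 5*I)*(j - I)*(-I*j + I)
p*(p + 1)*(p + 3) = p^3 + 4*p^2 + 3*p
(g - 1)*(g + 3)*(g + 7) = g^3 + 9*g^2 + 11*g - 21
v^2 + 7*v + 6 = (v + 1)*(v + 6)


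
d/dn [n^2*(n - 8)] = n*(3*n - 16)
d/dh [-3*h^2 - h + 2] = -6*h - 1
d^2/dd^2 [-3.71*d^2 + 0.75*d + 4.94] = -7.42000000000000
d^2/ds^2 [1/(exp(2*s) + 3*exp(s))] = (-(exp(s) + 3)*(4*exp(s) + 3) + 2*(2*exp(s) + 3)^2)*exp(-s)/(exp(s) + 3)^3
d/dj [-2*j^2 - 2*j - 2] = -4*j - 2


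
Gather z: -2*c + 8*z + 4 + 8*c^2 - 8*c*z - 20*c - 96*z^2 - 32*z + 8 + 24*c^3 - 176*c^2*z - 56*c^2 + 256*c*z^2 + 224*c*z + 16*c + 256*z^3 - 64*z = 24*c^3 - 48*c^2 - 6*c + 256*z^3 + z^2*(256*c - 96) + z*(-176*c^2 + 216*c - 88) + 12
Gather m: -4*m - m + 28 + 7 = 35 - 5*m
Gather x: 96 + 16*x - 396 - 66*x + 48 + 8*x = -42*x - 252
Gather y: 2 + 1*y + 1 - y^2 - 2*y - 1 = -y^2 - y + 2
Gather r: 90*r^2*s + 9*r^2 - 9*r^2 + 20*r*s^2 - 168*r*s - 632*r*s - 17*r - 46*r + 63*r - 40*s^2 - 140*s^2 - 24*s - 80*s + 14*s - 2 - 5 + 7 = 90*r^2*s + r*(20*s^2 - 800*s) - 180*s^2 - 90*s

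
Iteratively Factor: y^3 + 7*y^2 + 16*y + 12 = (y + 2)*(y^2 + 5*y + 6) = (y + 2)^2*(y + 3)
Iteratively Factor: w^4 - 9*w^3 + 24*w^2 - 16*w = (w)*(w^3 - 9*w^2 + 24*w - 16) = w*(w - 4)*(w^2 - 5*w + 4) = w*(w - 4)^2*(w - 1)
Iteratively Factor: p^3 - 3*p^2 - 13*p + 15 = (p - 1)*(p^2 - 2*p - 15) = (p - 1)*(p + 3)*(p - 5)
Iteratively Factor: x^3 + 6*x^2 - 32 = (x - 2)*(x^2 + 8*x + 16) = (x - 2)*(x + 4)*(x + 4)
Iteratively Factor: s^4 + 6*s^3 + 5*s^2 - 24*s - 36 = (s - 2)*(s^3 + 8*s^2 + 21*s + 18) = (s - 2)*(s + 2)*(s^2 + 6*s + 9) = (s - 2)*(s + 2)*(s + 3)*(s + 3)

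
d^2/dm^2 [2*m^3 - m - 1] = 12*m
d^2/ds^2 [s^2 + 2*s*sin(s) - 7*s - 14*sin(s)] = -2*s*sin(s) + 14*sin(s) + 4*cos(s) + 2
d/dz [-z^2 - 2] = -2*z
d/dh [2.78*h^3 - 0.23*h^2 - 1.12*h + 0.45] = 8.34*h^2 - 0.46*h - 1.12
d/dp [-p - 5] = -1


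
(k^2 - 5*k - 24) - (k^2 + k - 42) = 18 - 6*k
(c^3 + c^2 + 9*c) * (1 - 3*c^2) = -3*c^5 - 3*c^4 - 26*c^3 + c^2 + 9*c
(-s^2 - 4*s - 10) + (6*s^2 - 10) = 5*s^2 - 4*s - 20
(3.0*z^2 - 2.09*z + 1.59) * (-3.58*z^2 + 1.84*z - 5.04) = -10.74*z^4 + 13.0022*z^3 - 24.6578*z^2 + 13.4592*z - 8.0136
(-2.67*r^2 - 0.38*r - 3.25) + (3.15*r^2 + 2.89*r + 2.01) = 0.48*r^2 + 2.51*r - 1.24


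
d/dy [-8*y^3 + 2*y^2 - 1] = 4*y*(1 - 6*y)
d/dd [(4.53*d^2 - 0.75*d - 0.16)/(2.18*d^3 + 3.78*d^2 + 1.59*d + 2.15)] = (-9.8754*d^4 + 3.27*d^3 + 11.0841*d^2 + 20.6886*d - 1.3581)/(4.7524*d^6 + 16.4808*d^5 + 21.2208*d^4 + 21.3944*d^3 + 18.7821*d^2 + 6.837*d + 4.6225)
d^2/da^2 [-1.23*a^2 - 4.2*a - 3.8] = -2.46000000000000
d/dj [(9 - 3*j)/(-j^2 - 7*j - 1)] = 3*(-j^2 + 6*j + 22)/(j^4 + 14*j^3 + 51*j^2 + 14*j + 1)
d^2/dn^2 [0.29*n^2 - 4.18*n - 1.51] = 0.580000000000000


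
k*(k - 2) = k^2 - 2*k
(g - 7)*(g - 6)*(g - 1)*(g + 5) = g^4 - 9*g^3 - 15*g^2 + 233*g - 210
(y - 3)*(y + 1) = y^2 - 2*y - 3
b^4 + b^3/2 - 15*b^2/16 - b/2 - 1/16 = (b - 1)*(b + 1/4)^2*(b + 1)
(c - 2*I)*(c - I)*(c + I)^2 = c^4 - I*c^3 + 3*c^2 - I*c + 2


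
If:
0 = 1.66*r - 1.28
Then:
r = 0.77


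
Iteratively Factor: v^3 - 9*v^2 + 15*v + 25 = (v + 1)*(v^2 - 10*v + 25) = (v - 5)*(v + 1)*(v - 5)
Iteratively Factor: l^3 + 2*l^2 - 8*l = (l + 4)*(l^2 - 2*l) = l*(l + 4)*(l - 2)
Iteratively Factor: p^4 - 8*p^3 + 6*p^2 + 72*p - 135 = (p - 3)*(p^3 - 5*p^2 - 9*p + 45) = (p - 3)*(p + 3)*(p^2 - 8*p + 15) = (p - 3)^2*(p + 3)*(p - 5)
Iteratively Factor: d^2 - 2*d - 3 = (d + 1)*(d - 3)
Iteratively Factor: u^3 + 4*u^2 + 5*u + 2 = (u + 1)*(u^2 + 3*u + 2) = (u + 1)*(u + 2)*(u + 1)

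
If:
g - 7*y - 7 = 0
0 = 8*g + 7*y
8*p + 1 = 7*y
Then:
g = 7/9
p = -65/72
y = -8/9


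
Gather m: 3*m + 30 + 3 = 3*m + 33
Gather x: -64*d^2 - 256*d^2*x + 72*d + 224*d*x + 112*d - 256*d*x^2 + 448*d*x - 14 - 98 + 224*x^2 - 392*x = -64*d^2 + 184*d + x^2*(224 - 256*d) + x*(-256*d^2 + 672*d - 392) - 112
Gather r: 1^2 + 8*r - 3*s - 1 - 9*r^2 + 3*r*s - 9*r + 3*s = -9*r^2 + r*(3*s - 1)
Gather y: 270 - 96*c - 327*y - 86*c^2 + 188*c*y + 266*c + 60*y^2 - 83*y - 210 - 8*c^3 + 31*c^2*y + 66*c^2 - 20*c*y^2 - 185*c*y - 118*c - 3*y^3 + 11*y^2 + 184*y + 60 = -8*c^3 - 20*c^2 + 52*c - 3*y^3 + y^2*(71 - 20*c) + y*(31*c^2 + 3*c - 226) + 120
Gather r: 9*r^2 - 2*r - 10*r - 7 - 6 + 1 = 9*r^2 - 12*r - 12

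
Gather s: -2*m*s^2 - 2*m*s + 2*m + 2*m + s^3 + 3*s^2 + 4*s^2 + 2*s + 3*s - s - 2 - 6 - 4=4*m + s^3 + s^2*(7 - 2*m) + s*(4 - 2*m) - 12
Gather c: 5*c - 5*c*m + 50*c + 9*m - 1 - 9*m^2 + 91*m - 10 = c*(55 - 5*m) - 9*m^2 + 100*m - 11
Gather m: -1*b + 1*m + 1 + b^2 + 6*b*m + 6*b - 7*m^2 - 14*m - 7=b^2 + 5*b - 7*m^2 + m*(6*b - 13) - 6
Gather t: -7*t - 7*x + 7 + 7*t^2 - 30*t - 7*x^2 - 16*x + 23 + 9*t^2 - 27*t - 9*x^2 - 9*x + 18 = 16*t^2 - 64*t - 16*x^2 - 32*x + 48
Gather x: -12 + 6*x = 6*x - 12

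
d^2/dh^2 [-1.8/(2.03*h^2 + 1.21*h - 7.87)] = (14.83524*h^2 + 8.84268*h - 1.8*(4.06*h + 1.21)*(8.12*h + 2.42) - 57.51396)/(2.03*h^2 + 1.21*h - 7.87)^3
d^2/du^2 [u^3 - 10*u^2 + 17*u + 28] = 6*u - 20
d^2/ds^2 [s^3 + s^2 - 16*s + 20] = 6*s + 2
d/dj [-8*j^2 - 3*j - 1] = -16*j - 3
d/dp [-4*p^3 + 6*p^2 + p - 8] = -12*p^2 + 12*p + 1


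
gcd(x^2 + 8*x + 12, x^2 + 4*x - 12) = x + 6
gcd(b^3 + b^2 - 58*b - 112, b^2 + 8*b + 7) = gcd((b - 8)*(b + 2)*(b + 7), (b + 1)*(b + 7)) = b + 7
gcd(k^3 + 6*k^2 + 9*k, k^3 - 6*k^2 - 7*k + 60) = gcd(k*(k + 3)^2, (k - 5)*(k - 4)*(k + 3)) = k + 3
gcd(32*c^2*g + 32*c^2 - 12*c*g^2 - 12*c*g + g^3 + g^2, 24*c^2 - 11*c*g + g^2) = 8*c - g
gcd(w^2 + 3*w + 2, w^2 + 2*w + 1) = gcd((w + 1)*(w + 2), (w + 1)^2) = w + 1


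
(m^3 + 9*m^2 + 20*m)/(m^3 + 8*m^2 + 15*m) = (m + 4)/(m + 3)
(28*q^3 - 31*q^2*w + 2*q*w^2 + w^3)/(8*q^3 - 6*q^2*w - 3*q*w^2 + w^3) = (7*q + w)/(2*q + w)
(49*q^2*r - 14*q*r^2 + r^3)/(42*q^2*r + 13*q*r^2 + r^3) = (49*q^2 - 14*q*r + r^2)/(42*q^2 + 13*q*r + r^2)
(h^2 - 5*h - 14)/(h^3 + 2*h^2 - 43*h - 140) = (h + 2)/(h^2 + 9*h + 20)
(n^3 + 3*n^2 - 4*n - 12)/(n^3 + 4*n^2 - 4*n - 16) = (n + 3)/(n + 4)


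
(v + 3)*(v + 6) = v^2 + 9*v + 18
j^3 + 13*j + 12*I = (j - 4*I)*(j + I)*(j + 3*I)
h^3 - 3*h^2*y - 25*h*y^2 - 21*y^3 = (h - 7*y)*(h + y)*(h + 3*y)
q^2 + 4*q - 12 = (q - 2)*(q + 6)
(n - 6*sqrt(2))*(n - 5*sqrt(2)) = n^2 - 11*sqrt(2)*n + 60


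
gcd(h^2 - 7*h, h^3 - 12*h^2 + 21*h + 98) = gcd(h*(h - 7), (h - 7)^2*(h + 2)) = h - 7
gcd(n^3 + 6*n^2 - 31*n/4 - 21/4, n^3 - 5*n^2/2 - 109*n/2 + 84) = n^2 + 11*n/2 - 21/2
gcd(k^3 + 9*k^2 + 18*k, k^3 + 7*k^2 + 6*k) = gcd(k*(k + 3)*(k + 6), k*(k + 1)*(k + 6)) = k^2 + 6*k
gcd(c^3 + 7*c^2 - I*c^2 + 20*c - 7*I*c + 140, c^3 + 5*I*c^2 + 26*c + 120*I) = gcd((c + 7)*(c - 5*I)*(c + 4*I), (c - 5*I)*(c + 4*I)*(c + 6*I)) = c^2 - I*c + 20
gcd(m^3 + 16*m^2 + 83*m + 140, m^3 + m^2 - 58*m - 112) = m + 7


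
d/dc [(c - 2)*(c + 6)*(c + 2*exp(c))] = 2*c^2*exp(c) + 3*c^2 + 12*c*exp(c) + 8*c - 16*exp(c) - 12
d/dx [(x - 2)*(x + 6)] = 2*x + 4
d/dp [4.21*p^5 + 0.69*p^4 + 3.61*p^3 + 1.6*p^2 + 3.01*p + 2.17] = 21.05*p^4 + 2.76*p^3 + 10.83*p^2 + 3.2*p + 3.01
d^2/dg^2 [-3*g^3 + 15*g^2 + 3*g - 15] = 30 - 18*g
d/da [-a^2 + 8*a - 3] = 8 - 2*a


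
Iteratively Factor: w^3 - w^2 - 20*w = (w - 5)*(w^2 + 4*w) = (w - 5)*(w + 4)*(w)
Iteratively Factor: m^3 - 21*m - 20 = (m + 4)*(m^2 - 4*m - 5) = (m + 1)*(m + 4)*(m - 5)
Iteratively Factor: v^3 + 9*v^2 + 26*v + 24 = (v + 2)*(v^2 + 7*v + 12) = (v + 2)*(v + 3)*(v + 4)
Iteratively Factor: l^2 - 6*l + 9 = (l - 3)*(l - 3)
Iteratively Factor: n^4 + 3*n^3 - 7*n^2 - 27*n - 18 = (n + 2)*(n^3 + n^2 - 9*n - 9) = (n + 2)*(n + 3)*(n^2 - 2*n - 3) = (n + 1)*(n + 2)*(n + 3)*(n - 3)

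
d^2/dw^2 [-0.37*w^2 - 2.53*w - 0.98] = -0.740000000000000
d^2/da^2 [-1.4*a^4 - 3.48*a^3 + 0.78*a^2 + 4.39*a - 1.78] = -16.8*a^2 - 20.88*a + 1.56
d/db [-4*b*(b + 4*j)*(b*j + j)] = 4*j*(-3*b^2 - 8*b*j - 2*b - 4*j)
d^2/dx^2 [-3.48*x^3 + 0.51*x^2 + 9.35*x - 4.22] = 1.02 - 20.88*x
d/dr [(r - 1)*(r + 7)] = 2*r + 6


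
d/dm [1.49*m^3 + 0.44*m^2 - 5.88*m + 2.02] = 4.47*m^2 + 0.88*m - 5.88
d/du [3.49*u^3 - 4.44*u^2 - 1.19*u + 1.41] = 10.47*u^2 - 8.88*u - 1.19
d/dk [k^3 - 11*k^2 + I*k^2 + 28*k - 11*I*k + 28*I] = 3*k^2 + 2*k*(-11 + I) + 28 - 11*I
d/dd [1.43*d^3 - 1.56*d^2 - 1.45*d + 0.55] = 4.29*d^2 - 3.12*d - 1.45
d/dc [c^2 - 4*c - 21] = 2*c - 4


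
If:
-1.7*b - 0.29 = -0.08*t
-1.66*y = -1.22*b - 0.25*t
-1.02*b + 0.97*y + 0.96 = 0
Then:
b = -0.53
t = -7.69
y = -1.55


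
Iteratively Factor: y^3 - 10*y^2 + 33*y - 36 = (y - 4)*(y^2 - 6*y + 9) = (y - 4)*(y - 3)*(y - 3)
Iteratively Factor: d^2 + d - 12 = (d + 4)*(d - 3)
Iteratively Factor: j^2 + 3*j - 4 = (j - 1)*(j + 4)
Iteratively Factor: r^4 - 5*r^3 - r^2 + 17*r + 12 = (r + 1)*(r^3 - 6*r^2 + 5*r + 12) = (r + 1)^2*(r^2 - 7*r + 12) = (r - 3)*(r + 1)^2*(r - 4)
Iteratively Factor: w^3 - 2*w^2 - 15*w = (w)*(w^2 - 2*w - 15) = w*(w - 5)*(w + 3)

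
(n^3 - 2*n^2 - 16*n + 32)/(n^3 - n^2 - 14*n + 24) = (n - 4)/(n - 3)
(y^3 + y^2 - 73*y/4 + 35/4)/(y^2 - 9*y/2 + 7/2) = (2*y^2 + 9*y - 5)/(2*(y - 1))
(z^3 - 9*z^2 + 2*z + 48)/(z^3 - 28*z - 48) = (z^2 - 11*z + 24)/(z^2 - 2*z - 24)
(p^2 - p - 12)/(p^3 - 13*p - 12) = 1/(p + 1)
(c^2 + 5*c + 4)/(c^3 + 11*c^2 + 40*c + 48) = (c + 1)/(c^2 + 7*c + 12)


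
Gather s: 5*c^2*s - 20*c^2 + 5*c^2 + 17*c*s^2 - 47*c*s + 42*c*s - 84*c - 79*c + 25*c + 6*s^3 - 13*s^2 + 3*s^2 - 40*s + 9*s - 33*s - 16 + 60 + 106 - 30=-15*c^2 - 138*c + 6*s^3 + s^2*(17*c - 10) + s*(5*c^2 - 5*c - 64) + 120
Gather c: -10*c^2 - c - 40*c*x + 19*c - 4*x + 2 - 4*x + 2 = -10*c^2 + c*(18 - 40*x) - 8*x + 4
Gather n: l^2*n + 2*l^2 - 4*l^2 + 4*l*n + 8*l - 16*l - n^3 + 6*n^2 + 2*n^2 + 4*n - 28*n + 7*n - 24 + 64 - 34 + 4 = -2*l^2 - 8*l - n^3 + 8*n^2 + n*(l^2 + 4*l - 17) + 10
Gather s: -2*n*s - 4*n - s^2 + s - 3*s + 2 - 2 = -4*n - s^2 + s*(-2*n - 2)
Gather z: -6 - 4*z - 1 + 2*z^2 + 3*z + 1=2*z^2 - z - 6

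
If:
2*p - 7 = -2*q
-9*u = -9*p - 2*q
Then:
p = 9*u/7 - 1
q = 9/2 - 9*u/7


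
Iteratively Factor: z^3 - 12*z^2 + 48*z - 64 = (z - 4)*(z^2 - 8*z + 16) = (z - 4)^2*(z - 4)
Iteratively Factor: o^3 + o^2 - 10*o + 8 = (o - 1)*(o^2 + 2*o - 8) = (o - 2)*(o - 1)*(o + 4)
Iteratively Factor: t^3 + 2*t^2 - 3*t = (t + 3)*(t^2 - t) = (t - 1)*(t + 3)*(t)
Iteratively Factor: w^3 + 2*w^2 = (w)*(w^2 + 2*w) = w^2*(w + 2)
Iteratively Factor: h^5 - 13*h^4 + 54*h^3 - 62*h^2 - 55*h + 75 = (h - 5)*(h^4 - 8*h^3 + 14*h^2 + 8*h - 15) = (h - 5)*(h + 1)*(h^3 - 9*h^2 + 23*h - 15) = (h - 5)^2*(h + 1)*(h^2 - 4*h + 3) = (h - 5)^2*(h - 3)*(h + 1)*(h - 1)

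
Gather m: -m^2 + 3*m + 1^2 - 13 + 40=-m^2 + 3*m + 28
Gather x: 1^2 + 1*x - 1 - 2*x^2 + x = -2*x^2 + 2*x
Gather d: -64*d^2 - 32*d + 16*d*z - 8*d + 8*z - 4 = -64*d^2 + d*(16*z - 40) + 8*z - 4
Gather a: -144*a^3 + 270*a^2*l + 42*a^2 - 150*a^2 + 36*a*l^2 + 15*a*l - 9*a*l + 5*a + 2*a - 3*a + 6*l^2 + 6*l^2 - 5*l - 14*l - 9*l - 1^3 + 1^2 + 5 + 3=-144*a^3 + a^2*(270*l - 108) + a*(36*l^2 + 6*l + 4) + 12*l^2 - 28*l + 8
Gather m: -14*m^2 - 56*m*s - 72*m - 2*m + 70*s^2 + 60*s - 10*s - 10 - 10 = -14*m^2 + m*(-56*s - 74) + 70*s^2 + 50*s - 20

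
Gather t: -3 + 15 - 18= -6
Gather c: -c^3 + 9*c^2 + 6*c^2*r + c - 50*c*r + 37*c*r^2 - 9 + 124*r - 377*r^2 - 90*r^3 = -c^3 + c^2*(6*r + 9) + c*(37*r^2 - 50*r + 1) - 90*r^3 - 377*r^2 + 124*r - 9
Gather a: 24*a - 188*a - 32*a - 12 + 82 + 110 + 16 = 196 - 196*a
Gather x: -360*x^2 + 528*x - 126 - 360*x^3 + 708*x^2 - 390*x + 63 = -360*x^3 + 348*x^2 + 138*x - 63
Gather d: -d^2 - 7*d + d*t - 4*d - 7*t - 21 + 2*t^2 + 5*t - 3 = -d^2 + d*(t - 11) + 2*t^2 - 2*t - 24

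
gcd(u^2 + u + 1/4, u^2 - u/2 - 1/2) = u + 1/2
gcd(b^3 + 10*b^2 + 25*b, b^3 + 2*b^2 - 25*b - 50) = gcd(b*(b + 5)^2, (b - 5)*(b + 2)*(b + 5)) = b + 5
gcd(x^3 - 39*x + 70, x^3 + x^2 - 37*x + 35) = x^2 + 2*x - 35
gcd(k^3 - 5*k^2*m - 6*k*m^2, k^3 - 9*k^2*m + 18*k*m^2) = k^2 - 6*k*m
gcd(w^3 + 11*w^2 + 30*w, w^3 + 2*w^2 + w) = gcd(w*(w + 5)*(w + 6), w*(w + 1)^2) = w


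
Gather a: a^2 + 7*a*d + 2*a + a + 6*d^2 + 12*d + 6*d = a^2 + a*(7*d + 3) + 6*d^2 + 18*d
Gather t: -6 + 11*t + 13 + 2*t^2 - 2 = 2*t^2 + 11*t + 5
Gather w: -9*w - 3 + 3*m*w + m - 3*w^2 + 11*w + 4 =m - 3*w^2 + w*(3*m + 2) + 1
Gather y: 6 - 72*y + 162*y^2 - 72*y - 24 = 162*y^2 - 144*y - 18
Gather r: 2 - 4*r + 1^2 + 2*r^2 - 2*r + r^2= 3*r^2 - 6*r + 3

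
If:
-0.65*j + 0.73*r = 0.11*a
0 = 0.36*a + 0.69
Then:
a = -1.92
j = 1.12307692307692*r + 0.324358974358974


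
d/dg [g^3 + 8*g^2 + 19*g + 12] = 3*g^2 + 16*g + 19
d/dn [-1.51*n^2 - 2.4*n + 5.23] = -3.02*n - 2.4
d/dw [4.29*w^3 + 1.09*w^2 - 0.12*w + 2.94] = 12.87*w^2 + 2.18*w - 0.12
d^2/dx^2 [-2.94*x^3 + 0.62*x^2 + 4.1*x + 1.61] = 1.24 - 17.64*x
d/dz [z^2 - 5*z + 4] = 2*z - 5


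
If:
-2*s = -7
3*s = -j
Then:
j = -21/2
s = 7/2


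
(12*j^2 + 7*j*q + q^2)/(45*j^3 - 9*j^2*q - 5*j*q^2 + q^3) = (4*j + q)/(15*j^2 - 8*j*q + q^2)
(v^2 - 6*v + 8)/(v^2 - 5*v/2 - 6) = 2*(v - 2)/(2*v + 3)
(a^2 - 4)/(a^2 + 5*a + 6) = (a - 2)/(a + 3)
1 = 1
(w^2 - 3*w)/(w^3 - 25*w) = (w - 3)/(w^2 - 25)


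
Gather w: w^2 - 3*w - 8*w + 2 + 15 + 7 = w^2 - 11*w + 24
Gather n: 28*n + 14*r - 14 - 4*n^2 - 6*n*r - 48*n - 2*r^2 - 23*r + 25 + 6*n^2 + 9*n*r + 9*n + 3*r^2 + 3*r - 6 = 2*n^2 + n*(3*r - 11) + r^2 - 6*r + 5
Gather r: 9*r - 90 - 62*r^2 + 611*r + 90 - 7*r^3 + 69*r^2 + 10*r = -7*r^3 + 7*r^2 + 630*r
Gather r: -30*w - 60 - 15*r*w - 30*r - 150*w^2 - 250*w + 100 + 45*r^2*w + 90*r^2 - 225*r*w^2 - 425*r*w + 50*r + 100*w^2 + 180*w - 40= r^2*(45*w + 90) + r*(-225*w^2 - 440*w + 20) - 50*w^2 - 100*w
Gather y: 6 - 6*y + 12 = 18 - 6*y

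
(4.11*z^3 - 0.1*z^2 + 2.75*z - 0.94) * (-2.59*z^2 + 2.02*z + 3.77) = -10.6449*z^5 + 8.5612*z^4 + 8.1702*z^3 + 7.6126*z^2 + 8.4687*z - 3.5438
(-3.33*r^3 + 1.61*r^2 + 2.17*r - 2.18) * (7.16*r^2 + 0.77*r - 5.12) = -23.8428*r^5 + 8.9635*r^4 + 33.8265*r^3 - 22.1811*r^2 - 12.789*r + 11.1616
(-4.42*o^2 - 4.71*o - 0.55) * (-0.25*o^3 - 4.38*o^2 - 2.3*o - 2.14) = 1.105*o^5 + 20.5371*o^4 + 30.9333*o^3 + 22.7008*o^2 + 11.3444*o + 1.177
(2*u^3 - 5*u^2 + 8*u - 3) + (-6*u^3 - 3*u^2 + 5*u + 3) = -4*u^3 - 8*u^2 + 13*u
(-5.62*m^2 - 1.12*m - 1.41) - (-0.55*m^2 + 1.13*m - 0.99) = -5.07*m^2 - 2.25*m - 0.42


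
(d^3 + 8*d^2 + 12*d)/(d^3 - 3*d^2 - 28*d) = (d^2 + 8*d + 12)/(d^2 - 3*d - 28)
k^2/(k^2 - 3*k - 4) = k^2/(k^2 - 3*k - 4)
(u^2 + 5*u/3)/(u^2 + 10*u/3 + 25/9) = 3*u/(3*u + 5)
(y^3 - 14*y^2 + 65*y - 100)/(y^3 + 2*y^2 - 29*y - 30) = (y^2 - 9*y + 20)/(y^2 + 7*y + 6)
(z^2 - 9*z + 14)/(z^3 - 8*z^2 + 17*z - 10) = (z - 7)/(z^2 - 6*z + 5)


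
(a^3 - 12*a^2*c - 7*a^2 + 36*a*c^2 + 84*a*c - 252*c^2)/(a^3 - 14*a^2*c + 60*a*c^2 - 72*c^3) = (a - 7)/(a - 2*c)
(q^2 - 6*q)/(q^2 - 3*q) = (q - 6)/(q - 3)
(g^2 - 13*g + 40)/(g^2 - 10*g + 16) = (g - 5)/(g - 2)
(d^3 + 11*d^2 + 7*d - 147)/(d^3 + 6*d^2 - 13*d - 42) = (d + 7)/(d + 2)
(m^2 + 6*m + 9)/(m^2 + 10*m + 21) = (m + 3)/(m + 7)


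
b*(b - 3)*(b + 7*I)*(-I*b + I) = -I*b^4 + 7*b^3 + 4*I*b^3 - 28*b^2 - 3*I*b^2 + 21*b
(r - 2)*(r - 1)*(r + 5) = r^3 + 2*r^2 - 13*r + 10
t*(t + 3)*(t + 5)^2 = t^4 + 13*t^3 + 55*t^2 + 75*t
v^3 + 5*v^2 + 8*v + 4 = (v + 1)*(v + 2)^2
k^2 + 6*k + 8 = (k + 2)*(k + 4)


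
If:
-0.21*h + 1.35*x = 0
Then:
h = 6.42857142857143*x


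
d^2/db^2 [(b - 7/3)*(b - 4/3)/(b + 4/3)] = 528/(27*b^3 + 108*b^2 + 144*b + 64)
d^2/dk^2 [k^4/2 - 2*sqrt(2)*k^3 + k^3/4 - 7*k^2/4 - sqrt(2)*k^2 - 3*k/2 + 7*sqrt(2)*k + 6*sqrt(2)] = 6*k^2 - 12*sqrt(2)*k + 3*k/2 - 7/2 - 2*sqrt(2)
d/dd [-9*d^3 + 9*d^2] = 9*d*(2 - 3*d)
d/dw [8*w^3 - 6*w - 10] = 24*w^2 - 6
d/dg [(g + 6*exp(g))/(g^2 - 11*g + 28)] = (-(g + 6*exp(g))*(2*g - 11) + (6*exp(g) + 1)*(g^2 - 11*g + 28))/(g^2 - 11*g + 28)^2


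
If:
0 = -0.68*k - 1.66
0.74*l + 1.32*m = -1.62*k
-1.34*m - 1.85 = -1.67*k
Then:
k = -2.44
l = 13.23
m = -4.42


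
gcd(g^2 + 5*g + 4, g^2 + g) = g + 1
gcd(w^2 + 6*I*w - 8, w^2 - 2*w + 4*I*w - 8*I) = w + 4*I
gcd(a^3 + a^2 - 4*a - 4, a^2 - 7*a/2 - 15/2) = 1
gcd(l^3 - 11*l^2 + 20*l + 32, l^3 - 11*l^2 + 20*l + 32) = l^3 - 11*l^2 + 20*l + 32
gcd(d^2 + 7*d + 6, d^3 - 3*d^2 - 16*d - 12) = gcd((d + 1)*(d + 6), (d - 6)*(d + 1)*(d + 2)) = d + 1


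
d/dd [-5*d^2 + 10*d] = 10 - 10*d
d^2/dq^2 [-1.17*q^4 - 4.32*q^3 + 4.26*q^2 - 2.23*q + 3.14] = -14.04*q^2 - 25.92*q + 8.52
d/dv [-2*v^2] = -4*v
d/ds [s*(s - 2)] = 2*s - 2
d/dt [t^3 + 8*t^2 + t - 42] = 3*t^2 + 16*t + 1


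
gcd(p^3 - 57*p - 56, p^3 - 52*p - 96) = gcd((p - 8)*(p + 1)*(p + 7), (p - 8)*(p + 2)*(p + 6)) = p - 8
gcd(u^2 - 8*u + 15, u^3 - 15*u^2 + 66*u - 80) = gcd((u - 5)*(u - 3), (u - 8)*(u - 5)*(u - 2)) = u - 5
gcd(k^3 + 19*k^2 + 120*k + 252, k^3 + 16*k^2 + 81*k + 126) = k^2 + 13*k + 42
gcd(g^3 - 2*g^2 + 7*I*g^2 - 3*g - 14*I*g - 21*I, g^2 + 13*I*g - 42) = g + 7*I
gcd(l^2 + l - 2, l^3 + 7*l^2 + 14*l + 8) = l + 2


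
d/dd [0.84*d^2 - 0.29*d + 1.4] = 1.68*d - 0.29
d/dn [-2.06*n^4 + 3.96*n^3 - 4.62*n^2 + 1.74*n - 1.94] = -8.24*n^3 + 11.88*n^2 - 9.24*n + 1.74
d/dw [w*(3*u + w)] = 3*u + 2*w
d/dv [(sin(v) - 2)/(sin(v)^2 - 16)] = (4*sin(v) + cos(v)^2 - 17)*cos(v)/(sin(v)^2 - 16)^2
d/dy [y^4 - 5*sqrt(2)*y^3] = y^2*(4*y - 15*sqrt(2))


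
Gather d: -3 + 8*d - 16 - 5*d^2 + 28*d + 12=-5*d^2 + 36*d - 7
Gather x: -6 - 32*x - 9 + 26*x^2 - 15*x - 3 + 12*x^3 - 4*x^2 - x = 12*x^3 + 22*x^2 - 48*x - 18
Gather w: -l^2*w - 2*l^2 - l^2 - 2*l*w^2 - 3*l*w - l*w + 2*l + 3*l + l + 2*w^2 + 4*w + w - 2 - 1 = -3*l^2 + 6*l + w^2*(2 - 2*l) + w*(-l^2 - 4*l + 5) - 3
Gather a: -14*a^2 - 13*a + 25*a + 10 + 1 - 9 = -14*a^2 + 12*a + 2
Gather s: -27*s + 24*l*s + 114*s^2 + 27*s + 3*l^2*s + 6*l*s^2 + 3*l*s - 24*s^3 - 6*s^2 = -24*s^3 + s^2*(6*l + 108) + s*(3*l^2 + 27*l)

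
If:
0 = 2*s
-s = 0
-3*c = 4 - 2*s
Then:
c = -4/3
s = 0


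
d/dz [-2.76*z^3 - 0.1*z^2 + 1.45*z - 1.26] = -8.28*z^2 - 0.2*z + 1.45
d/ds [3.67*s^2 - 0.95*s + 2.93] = 7.34*s - 0.95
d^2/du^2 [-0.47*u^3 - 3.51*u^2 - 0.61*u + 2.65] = -2.82*u - 7.02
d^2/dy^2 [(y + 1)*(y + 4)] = 2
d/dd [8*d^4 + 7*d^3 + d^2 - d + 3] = 32*d^3 + 21*d^2 + 2*d - 1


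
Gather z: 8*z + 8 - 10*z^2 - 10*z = -10*z^2 - 2*z + 8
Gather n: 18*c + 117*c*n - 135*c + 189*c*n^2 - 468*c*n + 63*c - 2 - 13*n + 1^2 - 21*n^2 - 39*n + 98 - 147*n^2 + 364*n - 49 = -54*c + n^2*(189*c - 168) + n*(312 - 351*c) + 48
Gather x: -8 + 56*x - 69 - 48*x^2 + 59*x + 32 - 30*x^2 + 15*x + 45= -78*x^2 + 130*x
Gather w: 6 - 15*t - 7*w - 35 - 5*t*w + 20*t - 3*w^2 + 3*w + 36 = 5*t - 3*w^2 + w*(-5*t - 4) + 7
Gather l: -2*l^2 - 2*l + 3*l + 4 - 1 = -2*l^2 + l + 3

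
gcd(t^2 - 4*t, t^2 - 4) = 1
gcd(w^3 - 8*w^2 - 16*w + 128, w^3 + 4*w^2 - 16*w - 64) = w^2 - 16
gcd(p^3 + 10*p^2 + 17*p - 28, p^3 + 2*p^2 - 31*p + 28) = p^2 + 6*p - 7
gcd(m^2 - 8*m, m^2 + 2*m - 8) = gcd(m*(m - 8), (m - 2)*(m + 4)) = 1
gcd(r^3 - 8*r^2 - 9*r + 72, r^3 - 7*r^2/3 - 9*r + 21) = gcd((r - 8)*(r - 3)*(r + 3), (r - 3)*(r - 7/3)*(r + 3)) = r^2 - 9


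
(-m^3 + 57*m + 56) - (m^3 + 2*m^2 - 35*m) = -2*m^3 - 2*m^2 + 92*m + 56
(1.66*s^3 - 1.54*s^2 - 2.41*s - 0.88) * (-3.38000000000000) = -5.6108*s^3 + 5.2052*s^2 + 8.1458*s + 2.9744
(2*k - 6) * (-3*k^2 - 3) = -6*k^3 + 18*k^2 - 6*k + 18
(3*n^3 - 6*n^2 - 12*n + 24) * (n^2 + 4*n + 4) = 3*n^5 + 6*n^4 - 24*n^3 - 48*n^2 + 48*n + 96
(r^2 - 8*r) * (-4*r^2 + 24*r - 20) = -4*r^4 + 56*r^3 - 212*r^2 + 160*r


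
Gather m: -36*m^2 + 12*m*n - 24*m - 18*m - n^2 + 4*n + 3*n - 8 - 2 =-36*m^2 + m*(12*n - 42) - n^2 + 7*n - 10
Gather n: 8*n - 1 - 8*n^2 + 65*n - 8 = -8*n^2 + 73*n - 9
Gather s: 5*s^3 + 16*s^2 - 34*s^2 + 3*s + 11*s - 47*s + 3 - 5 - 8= 5*s^3 - 18*s^2 - 33*s - 10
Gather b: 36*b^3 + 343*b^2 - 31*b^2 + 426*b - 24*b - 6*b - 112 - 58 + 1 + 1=36*b^3 + 312*b^2 + 396*b - 168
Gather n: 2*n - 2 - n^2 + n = -n^2 + 3*n - 2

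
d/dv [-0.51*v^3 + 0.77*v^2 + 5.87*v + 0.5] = -1.53*v^2 + 1.54*v + 5.87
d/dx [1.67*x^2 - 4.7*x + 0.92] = 3.34*x - 4.7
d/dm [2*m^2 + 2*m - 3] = 4*m + 2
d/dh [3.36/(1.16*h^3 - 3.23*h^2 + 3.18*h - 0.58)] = (-11.6928*h^2 + 21.7056*h - 10.6848)/(1.16*h^3 - 3.23*h^2 + 3.18*h - 0.58)^2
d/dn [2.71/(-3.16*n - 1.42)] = 8.5636/(3.16*n + 1.42)^2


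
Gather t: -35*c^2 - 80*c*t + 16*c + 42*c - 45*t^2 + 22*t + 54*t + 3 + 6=-35*c^2 + 58*c - 45*t^2 + t*(76 - 80*c) + 9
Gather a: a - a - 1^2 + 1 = 0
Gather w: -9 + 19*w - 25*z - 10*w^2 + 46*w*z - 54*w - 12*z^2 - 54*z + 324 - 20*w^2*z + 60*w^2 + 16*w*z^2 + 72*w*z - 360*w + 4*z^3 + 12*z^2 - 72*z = w^2*(50 - 20*z) + w*(16*z^2 + 118*z - 395) + 4*z^3 - 151*z + 315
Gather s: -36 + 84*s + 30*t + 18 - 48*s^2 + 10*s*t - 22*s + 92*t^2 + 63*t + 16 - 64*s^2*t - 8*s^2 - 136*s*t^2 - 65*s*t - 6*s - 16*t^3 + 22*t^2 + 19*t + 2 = s^2*(-64*t - 56) + s*(-136*t^2 - 55*t + 56) - 16*t^3 + 114*t^2 + 112*t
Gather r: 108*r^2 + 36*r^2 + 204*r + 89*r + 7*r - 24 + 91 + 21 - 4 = 144*r^2 + 300*r + 84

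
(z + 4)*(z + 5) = z^2 + 9*z + 20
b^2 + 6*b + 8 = (b + 2)*(b + 4)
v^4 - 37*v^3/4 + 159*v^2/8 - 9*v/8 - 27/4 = (v - 6)*(v - 3)*(v - 3/4)*(v + 1/2)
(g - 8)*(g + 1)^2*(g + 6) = g^4 - 51*g^2 - 98*g - 48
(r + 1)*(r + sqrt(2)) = r^2 + r + sqrt(2)*r + sqrt(2)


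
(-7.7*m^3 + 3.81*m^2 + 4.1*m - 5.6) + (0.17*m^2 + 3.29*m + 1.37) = -7.7*m^3 + 3.98*m^2 + 7.39*m - 4.23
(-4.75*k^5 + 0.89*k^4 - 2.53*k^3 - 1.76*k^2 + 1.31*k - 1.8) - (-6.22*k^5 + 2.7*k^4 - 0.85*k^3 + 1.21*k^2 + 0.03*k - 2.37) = 1.47*k^5 - 1.81*k^4 - 1.68*k^3 - 2.97*k^2 + 1.28*k + 0.57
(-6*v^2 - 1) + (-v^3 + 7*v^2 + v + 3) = -v^3 + v^2 + v + 2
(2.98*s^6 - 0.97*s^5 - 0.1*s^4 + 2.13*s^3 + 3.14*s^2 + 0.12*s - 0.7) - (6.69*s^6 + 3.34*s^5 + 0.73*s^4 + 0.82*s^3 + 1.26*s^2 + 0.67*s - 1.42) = -3.71*s^6 - 4.31*s^5 - 0.83*s^4 + 1.31*s^3 + 1.88*s^2 - 0.55*s + 0.72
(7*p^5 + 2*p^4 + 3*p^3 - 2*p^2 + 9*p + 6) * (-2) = -14*p^5 - 4*p^4 - 6*p^3 + 4*p^2 - 18*p - 12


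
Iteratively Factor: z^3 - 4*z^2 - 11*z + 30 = (z - 2)*(z^2 - 2*z - 15) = (z - 5)*(z - 2)*(z + 3)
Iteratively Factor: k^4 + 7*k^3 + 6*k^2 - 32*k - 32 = (k + 1)*(k^3 + 6*k^2 - 32) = (k + 1)*(k + 4)*(k^2 + 2*k - 8) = (k - 2)*(k + 1)*(k + 4)*(k + 4)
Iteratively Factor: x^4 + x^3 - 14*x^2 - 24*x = (x - 4)*(x^3 + 5*x^2 + 6*x) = (x - 4)*(x + 2)*(x^2 + 3*x) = x*(x - 4)*(x + 2)*(x + 3)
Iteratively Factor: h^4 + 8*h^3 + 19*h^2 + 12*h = (h + 1)*(h^3 + 7*h^2 + 12*h) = (h + 1)*(h + 3)*(h^2 + 4*h) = h*(h + 1)*(h + 3)*(h + 4)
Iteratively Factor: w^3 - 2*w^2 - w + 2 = (w + 1)*(w^2 - 3*w + 2) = (w - 1)*(w + 1)*(w - 2)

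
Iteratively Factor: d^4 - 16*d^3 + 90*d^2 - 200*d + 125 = (d - 5)*(d^3 - 11*d^2 + 35*d - 25) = (d - 5)^2*(d^2 - 6*d + 5) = (d - 5)^2*(d - 1)*(d - 5)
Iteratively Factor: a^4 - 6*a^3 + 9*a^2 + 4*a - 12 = (a - 2)*(a^3 - 4*a^2 + a + 6) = (a - 3)*(a - 2)*(a^2 - a - 2) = (a - 3)*(a - 2)^2*(a + 1)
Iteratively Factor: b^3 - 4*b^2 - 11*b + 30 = (b - 2)*(b^2 - 2*b - 15) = (b - 2)*(b + 3)*(b - 5)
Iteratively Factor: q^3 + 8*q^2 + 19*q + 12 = (q + 3)*(q^2 + 5*q + 4) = (q + 1)*(q + 3)*(q + 4)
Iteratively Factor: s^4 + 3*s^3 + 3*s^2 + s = (s)*(s^3 + 3*s^2 + 3*s + 1) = s*(s + 1)*(s^2 + 2*s + 1) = s*(s + 1)^2*(s + 1)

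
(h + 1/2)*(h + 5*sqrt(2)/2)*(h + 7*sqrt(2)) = h^3 + h^2/2 + 19*sqrt(2)*h^2/2 + 19*sqrt(2)*h/4 + 35*h + 35/2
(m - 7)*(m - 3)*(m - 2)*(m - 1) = m^4 - 13*m^3 + 53*m^2 - 83*m + 42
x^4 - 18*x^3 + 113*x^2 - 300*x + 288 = (x - 8)*(x - 4)*(x - 3)^2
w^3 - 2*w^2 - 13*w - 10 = (w - 5)*(w + 1)*(w + 2)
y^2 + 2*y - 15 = (y - 3)*(y + 5)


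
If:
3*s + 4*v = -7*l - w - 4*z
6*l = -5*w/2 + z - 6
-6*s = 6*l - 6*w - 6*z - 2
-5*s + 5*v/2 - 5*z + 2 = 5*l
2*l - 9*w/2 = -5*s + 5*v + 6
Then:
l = 19/2105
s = -4163/6315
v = -58/1263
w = -12698/6315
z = 6487/6315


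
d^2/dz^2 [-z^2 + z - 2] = -2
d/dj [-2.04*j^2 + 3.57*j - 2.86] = 3.57 - 4.08*j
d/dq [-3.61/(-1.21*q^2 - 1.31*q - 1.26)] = (-8.7362*q - 4.7291)/(1.21*q^2 + 1.31*q + 1.26)^2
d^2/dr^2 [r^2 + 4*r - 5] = 2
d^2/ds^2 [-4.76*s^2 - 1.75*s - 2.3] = -9.52000000000000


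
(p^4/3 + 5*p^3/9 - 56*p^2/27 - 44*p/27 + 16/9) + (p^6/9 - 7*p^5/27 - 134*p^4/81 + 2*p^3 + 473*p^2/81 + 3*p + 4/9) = p^6/9 - 7*p^5/27 - 107*p^4/81 + 23*p^3/9 + 305*p^2/81 + 37*p/27 + 20/9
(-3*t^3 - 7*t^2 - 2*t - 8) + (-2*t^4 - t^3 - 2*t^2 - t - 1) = -2*t^4 - 4*t^3 - 9*t^2 - 3*t - 9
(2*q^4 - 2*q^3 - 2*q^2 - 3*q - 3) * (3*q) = 6*q^5 - 6*q^4 - 6*q^3 - 9*q^2 - 9*q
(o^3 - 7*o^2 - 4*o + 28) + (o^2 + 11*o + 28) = o^3 - 6*o^2 + 7*o + 56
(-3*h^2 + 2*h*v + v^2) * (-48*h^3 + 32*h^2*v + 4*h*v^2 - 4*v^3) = 144*h^5 - 192*h^4*v + 4*h^3*v^2 + 52*h^2*v^3 - 4*h*v^4 - 4*v^5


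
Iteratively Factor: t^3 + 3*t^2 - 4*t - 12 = (t - 2)*(t^2 + 5*t + 6) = (t - 2)*(t + 2)*(t + 3)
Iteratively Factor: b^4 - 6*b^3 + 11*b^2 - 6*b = (b - 3)*(b^3 - 3*b^2 + 2*b) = (b - 3)*(b - 2)*(b^2 - b) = b*(b - 3)*(b - 2)*(b - 1)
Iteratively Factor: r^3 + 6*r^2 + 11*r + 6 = (r + 1)*(r^2 + 5*r + 6) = (r + 1)*(r + 2)*(r + 3)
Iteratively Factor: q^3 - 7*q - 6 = (q - 3)*(q^2 + 3*q + 2) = (q - 3)*(q + 2)*(q + 1)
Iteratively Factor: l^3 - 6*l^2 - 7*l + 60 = (l + 3)*(l^2 - 9*l + 20) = (l - 5)*(l + 3)*(l - 4)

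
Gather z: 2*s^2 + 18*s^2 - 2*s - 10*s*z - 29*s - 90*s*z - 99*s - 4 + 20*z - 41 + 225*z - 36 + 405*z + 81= 20*s^2 - 130*s + z*(650 - 100*s)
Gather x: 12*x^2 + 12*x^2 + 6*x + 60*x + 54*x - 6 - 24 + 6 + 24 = 24*x^2 + 120*x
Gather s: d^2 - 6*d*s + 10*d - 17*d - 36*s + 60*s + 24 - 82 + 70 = d^2 - 7*d + s*(24 - 6*d) + 12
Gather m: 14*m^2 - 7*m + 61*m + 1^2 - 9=14*m^2 + 54*m - 8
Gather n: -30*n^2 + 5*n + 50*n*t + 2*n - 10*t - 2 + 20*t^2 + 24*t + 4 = -30*n^2 + n*(50*t + 7) + 20*t^2 + 14*t + 2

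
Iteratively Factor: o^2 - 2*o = (o)*(o - 2)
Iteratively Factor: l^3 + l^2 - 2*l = (l - 1)*(l^2 + 2*l) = (l - 1)*(l + 2)*(l)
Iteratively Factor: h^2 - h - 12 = (h + 3)*(h - 4)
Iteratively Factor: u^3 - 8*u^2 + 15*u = (u - 5)*(u^2 - 3*u) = u*(u - 5)*(u - 3)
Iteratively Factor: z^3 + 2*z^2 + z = (z)*(z^2 + 2*z + 1) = z*(z + 1)*(z + 1)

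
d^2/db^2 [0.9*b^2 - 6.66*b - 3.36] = 1.80000000000000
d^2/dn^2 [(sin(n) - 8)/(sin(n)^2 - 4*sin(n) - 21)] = (-9*sin(n)^5 + 28*sin(n)^4 + 836*sin(n)^2 - 955*sin(n) + 105*sin(3*n)/2 + sin(5*n)/2 - 760)/((sin(n) - 7)^3*(sin(n) + 3)^3)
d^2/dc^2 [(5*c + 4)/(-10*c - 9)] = 100/(10*c + 9)^3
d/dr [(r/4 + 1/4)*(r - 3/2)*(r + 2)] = 3*r^2/4 + 3*r/4 - 5/8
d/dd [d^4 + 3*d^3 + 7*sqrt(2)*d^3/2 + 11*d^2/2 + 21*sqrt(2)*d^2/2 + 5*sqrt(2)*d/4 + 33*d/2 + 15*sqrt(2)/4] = 4*d^3 + 9*d^2 + 21*sqrt(2)*d^2/2 + 11*d + 21*sqrt(2)*d + 5*sqrt(2)/4 + 33/2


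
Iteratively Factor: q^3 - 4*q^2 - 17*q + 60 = (q - 5)*(q^2 + q - 12) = (q - 5)*(q - 3)*(q + 4)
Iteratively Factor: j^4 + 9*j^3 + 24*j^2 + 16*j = (j)*(j^3 + 9*j^2 + 24*j + 16) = j*(j + 4)*(j^2 + 5*j + 4) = j*(j + 4)^2*(j + 1)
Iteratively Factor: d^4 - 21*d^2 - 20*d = (d)*(d^3 - 21*d - 20) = d*(d + 4)*(d^2 - 4*d - 5) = d*(d + 1)*(d + 4)*(d - 5)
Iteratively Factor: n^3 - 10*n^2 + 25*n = (n - 5)*(n^2 - 5*n) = (n - 5)^2*(n)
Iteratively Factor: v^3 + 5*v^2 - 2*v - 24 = (v - 2)*(v^2 + 7*v + 12) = (v - 2)*(v + 3)*(v + 4)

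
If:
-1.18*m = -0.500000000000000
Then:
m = 0.42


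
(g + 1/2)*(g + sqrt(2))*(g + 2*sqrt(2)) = g^3 + g^2/2 + 3*sqrt(2)*g^2 + 3*sqrt(2)*g/2 + 4*g + 2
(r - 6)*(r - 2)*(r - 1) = r^3 - 9*r^2 + 20*r - 12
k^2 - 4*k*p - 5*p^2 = (k - 5*p)*(k + p)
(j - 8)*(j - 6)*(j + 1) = j^3 - 13*j^2 + 34*j + 48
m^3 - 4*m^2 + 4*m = m*(m - 2)^2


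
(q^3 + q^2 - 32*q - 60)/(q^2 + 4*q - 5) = (q^2 - 4*q - 12)/(q - 1)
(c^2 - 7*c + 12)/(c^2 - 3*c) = (c - 4)/c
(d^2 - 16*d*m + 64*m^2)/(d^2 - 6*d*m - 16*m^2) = (d - 8*m)/(d + 2*m)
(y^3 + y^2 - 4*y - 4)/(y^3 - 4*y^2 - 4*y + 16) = (y + 1)/(y - 4)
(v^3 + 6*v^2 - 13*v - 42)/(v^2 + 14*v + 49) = (v^2 - v - 6)/(v + 7)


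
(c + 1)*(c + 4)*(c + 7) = c^3 + 12*c^2 + 39*c + 28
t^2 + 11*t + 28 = (t + 4)*(t + 7)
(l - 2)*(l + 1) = l^2 - l - 2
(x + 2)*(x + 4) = x^2 + 6*x + 8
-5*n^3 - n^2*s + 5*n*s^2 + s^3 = (-n + s)*(n + s)*(5*n + s)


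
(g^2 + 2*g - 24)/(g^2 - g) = (g^2 + 2*g - 24)/(g*(g - 1))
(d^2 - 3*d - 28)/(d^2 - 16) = (d - 7)/(d - 4)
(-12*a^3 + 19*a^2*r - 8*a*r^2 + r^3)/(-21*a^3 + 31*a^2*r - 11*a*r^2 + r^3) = (-4*a + r)/(-7*a + r)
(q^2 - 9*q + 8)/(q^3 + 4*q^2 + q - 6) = (q - 8)/(q^2 + 5*q + 6)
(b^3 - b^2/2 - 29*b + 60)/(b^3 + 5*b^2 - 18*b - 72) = (b - 5/2)/(b + 3)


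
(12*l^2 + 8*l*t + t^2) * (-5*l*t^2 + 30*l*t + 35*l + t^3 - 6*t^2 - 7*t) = -60*l^3*t^2 + 360*l^3*t + 420*l^3 - 28*l^2*t^3 + 168*l^2*t^2 + 196*l^2*t + 3*l*t^4 - 18*l*t^3 - 21*l*t^2 + t^5 - 6*t^4 - 7*t^3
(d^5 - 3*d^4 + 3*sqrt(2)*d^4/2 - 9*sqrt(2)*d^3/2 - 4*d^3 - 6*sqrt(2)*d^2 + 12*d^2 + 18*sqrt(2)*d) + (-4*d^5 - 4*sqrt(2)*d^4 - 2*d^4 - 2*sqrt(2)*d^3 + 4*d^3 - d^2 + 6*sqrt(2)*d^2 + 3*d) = -3*d^5 - 5*d^4 - 5*sqrt(2)*d^4/2 - 13*sqrt(2)*d^3/2 + 11*d^2 + 3*d + 18*sqrt(2)*d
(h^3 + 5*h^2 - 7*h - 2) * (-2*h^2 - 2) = -2*h^5 - 10*h^4 + 12*h^3 - 6*h^2 + 14*h + 4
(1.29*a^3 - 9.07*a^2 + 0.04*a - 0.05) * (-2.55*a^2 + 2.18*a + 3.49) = -3.2895*a^5 + 25.9407*a^4 - 15.3725*a^3 - 31.4396*a^2 + 0.0306*a - 0.1745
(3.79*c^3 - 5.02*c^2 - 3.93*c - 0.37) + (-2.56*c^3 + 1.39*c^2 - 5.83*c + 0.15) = 1.23*c^3 - 3.63*c^2 - 9.76*c - 0.22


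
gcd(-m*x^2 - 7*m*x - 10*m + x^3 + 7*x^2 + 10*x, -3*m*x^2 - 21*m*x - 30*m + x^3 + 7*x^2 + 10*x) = x^2 + 7*x + 10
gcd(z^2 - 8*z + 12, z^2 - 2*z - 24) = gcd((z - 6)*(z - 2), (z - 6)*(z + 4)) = z - 6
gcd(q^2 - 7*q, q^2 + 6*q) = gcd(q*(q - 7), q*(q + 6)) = q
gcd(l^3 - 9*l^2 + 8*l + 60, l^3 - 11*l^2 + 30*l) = l^2 - 11*l + 30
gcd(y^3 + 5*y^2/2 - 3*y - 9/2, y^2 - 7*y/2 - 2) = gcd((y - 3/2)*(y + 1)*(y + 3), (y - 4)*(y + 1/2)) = 1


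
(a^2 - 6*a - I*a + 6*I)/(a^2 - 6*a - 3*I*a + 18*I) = (a - I)/(a - 3*I)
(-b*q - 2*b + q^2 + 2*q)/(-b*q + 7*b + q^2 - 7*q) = (q + 2)/(q - 7)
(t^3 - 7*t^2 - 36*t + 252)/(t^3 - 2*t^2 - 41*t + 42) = (t - 6)/(t - 1)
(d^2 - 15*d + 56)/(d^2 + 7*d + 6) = (d^2 - 15*d + 56)/(d^2 + 7*d + 6)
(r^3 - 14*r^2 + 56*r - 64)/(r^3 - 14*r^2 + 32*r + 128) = (r^2 - 6*r + 8)/(r^2 - 6*r - 16)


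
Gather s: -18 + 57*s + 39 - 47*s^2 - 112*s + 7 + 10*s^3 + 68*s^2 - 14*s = 10*s^3 + 21*s^2 - 69*s + 28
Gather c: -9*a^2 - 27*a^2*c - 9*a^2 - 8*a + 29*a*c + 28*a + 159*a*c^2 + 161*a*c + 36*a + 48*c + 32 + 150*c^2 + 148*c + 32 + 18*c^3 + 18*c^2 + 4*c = -18*a^2 + 56*a + 18*c^3 + c^2*(159*a + 168) + c*(-27*a^2 + 190*a + 200) + 64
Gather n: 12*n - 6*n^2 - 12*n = -6*n^2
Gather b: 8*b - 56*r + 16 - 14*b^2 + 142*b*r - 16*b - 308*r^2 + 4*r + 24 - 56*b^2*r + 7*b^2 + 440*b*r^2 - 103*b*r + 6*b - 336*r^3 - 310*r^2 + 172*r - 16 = b^2*(-56*r - 7) + b*(440*r^2 + 39*r - 2) - 336*r^3 - 618*r^2 + 120*r + 24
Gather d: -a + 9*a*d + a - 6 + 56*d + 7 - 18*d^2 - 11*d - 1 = -18*d^2 + d*(9*a + 45)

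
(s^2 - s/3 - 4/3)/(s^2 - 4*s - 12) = (-3*s^2 + s + 4)/(3*(-s^2 + 4*s + 12))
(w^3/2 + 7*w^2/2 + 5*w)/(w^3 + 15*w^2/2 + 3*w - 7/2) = w*(w^2 + 7*w + 10)/(2*w^3 + 15*w^2 + 6*w - 7)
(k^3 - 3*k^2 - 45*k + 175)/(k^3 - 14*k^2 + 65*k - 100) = (k + 7)/(k - 4)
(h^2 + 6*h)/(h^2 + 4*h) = (h + 6)/(h + 4)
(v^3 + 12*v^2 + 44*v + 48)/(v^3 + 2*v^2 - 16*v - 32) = (v + 6)/(v - 4)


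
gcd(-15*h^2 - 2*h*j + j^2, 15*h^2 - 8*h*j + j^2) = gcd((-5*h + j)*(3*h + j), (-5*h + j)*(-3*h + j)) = 5*h - j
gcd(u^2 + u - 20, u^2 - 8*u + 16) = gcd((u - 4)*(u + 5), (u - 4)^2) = u - 4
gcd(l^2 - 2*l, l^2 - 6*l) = l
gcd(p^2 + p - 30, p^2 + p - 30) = p^2 + p - 30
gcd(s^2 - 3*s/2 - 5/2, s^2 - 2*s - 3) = s + 1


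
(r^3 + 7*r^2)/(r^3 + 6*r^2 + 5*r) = r*(r + 7)/(r^2 + 6*r + 5)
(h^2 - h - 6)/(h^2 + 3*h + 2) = (h - 3)/(h + 1)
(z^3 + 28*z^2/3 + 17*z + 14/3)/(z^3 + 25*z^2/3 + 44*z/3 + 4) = (z + 7)/(z + 6)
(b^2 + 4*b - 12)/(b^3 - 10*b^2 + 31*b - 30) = (b + 6)/(b^2 - 8*b + 15)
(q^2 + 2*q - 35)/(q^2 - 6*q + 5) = (q + 7)/(q - 1)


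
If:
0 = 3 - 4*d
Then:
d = 3/4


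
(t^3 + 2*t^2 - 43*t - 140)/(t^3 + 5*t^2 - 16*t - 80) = (t - 7)/(t - 4)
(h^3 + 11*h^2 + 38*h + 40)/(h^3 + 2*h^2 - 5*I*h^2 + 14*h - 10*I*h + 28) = (h^2 + 9*h + 20)/(h^2 - 5*I*h + 14)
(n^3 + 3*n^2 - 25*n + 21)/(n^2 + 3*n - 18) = (n^2 + 6*n - 7)/(n + 6)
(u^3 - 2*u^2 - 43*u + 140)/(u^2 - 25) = (u^2 + 3*u - 28)/(u + 5)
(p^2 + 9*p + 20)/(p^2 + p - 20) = (p + 4)/(p - 4)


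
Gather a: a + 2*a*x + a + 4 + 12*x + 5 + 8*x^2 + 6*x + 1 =a*(2*x + 2) + 8*x^2 + 18*x + 10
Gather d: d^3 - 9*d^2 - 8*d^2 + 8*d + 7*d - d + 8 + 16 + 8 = d^3 - 17*d^2 + 14*d + 32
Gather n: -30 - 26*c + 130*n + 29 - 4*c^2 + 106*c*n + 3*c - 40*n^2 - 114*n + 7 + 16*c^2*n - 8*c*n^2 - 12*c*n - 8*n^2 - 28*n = -4*c^2 - 23*c + n^2*(-8*c - 48) + n*(16*c^2 + 94*c - 12) + 6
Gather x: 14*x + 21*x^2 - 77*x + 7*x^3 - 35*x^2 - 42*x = 7*x^3 - 14*x^2 - 105*x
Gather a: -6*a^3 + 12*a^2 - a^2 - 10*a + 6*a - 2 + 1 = -6*a^3 + 11*a^2 - 4*a - 1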